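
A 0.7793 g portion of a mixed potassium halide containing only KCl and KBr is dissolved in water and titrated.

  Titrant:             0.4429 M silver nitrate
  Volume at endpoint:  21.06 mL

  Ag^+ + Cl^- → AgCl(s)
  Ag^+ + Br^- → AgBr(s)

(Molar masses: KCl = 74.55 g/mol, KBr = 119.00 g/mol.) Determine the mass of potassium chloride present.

n(AgNO3) = 0.02106 × 0.4429 = 9.327 × 10^-3 mol
Let x = n(KCl), y = n(KBr).
Titrant: 1x + 1y = 9.327 × 10^-3;  mass: 74.55x + 119.00y = 0.7793
Solving, x = 7.439 × 10^-3 mol, y = 1.888 × 10^-3 mol
mass of KCl = 7.439 × 10^-3 × 74.55 = 0.5546 g

0.5546 g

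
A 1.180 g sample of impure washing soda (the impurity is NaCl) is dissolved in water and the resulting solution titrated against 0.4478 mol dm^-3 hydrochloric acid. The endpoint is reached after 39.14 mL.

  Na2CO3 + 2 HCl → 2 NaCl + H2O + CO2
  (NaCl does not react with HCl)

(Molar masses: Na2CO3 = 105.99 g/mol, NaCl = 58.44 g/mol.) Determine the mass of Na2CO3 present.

n(HCl) = 0.03914 × 0.4478 = 0.01753 mol
Let x = n(Na2CO3), y = n(NaCl).
Titrant: 2x = 0.01753;  mass: 105.99x + 58.44y = 1.180
Solving, x = 8.763 × 10^-3 mol, y = 4.298 × 10^-3 mol
mass of Na2CO3 = 8.763 × 10^-3 × 105.99 = 0.9288 g

0.9288 g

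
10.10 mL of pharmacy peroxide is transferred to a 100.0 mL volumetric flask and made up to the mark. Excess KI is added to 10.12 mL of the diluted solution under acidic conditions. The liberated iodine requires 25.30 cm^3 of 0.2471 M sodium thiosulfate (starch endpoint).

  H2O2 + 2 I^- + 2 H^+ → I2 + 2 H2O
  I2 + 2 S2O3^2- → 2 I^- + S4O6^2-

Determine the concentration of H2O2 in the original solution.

n(S2O3^2-) = 0.02530 × 0.2471 = 6.252 × 10^-3 mol
n(I2) = n(S2O3^2-)/2 = 3.126 × 10^-3 mol
n(H2O2) in the aliquot = 3.126 × 10^-3 mol (1:1 ratio)
[H2O2]_dilute = 3.126 × 10^-3 / 0.01012 = 0.3089 mol/L
[H2O2]_original = 0.3089 × 100.0/10.10 = 3.058 mol/L

3.058 M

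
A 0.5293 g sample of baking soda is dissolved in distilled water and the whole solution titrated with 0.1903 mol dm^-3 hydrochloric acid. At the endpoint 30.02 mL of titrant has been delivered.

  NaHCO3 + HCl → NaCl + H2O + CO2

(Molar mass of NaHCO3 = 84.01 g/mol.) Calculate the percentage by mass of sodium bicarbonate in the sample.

90.67 %

n(HCl) = 0.03002 L × 0.1903 mol/L = 5.713 × 10^-3 mol
n(NaHCO3) = 5.713 × 10^-3 mol (1:1 ratio)
mass of NaHCO3 = 5.713 × 10^-3 × 84.01 g/mol = 0.4799 g
% NaHCO3 = 0.4799 / 0.5293 × 100 = 90.67 %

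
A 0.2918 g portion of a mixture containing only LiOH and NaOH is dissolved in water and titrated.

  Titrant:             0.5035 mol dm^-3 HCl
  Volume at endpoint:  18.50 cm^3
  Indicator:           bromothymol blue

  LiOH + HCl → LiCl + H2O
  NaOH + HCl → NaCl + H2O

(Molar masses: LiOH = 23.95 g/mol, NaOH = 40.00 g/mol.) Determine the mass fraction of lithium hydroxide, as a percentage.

n(HCl) = 0.01850 × 0.5035 = 9.315 × 10^-3 mol
Let x = n(LiOH), y = n(NaOH).
Titrant: 1x + 1y = 9.315 × 10^-3;  mass: 23.95x + 40.00y = 0.2918
Solving, x = 5.034 × 10^-3 mol, y = 4.281 × 10^-3 mol
mass of LiOH = 5.034 × 10^-3 × 23.95 = 0.1206 g
% LiOH = 0.1206 / 0.2918 × 100 = 41.31 %

41.31 %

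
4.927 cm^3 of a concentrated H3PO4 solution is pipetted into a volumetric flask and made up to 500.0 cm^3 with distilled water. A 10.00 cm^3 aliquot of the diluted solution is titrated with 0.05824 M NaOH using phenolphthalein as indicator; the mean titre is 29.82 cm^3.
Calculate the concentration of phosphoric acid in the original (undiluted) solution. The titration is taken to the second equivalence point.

8.812 M

H3PO4 + 2 NaOH → Na2HPO4 + 2 H2O
n(NaOH) = 0.02982 × 0.05824 = 1.737 × 10^-3 mol
From the 1:2 ratio, n(H3PO4) in the aliquot = 1/2 × 1.737 × 10^-3 = 8.684 × 10^-4 mol
[H3PO4]_dilute = 8.684 × 10^-4 / 0.01000 = 0.08684 mol/L
Dilution factor = 500.0 / 4.927 = 101.5
[H3PO4]_stock = 0.08684 × 101.5 = 8.812 mol/L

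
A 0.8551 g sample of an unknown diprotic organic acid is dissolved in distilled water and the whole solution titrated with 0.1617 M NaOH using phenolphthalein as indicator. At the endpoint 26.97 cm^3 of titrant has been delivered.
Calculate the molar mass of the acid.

392.2 g/mol

n(NaOH) = 0.02697 L × 0.1617 mol/L = 4.361 × 10^-3 mol
From the 1:2 ratio, n(H2A) = 1/2 × 4.361 × 10^-3 = 2.181 × 10^-3 mol
M = m / n = 0.8551 g / 2.181 × 10^-3 mol = 392.2 g/mol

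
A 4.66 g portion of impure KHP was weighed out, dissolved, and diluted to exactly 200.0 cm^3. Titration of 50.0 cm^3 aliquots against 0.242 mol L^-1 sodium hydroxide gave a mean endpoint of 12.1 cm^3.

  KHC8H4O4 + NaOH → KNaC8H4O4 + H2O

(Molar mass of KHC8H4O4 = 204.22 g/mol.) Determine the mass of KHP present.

2.39 g

n(NaOH) per titration = 0.0121 × 0.242 = 2.93 × 10^-3 mol
n(KHC8H4O4) in each aliquot = 2.93 × 10^-3 mol (1:1 ratio)
n(KHC8H4O4) in the whole flask = 2.93 × 10^-3 × 200.0/50.0 = 0.0117 mol
mass of KHC8H4O4 = 0.0117 × 204.22 = 2.39 g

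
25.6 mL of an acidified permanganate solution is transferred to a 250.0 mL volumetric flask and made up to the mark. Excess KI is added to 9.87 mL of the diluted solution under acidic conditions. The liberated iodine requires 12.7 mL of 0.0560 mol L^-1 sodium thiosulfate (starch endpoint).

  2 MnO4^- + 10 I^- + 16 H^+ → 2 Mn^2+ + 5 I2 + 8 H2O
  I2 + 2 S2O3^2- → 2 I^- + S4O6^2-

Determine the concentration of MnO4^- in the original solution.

n(S2O3^2-) = 0.0127 × 0.0560 = 7.11 × 10^-4 mol
n(I2) = n(S2O3^2-)/2 = 3.56 × 10^-4 mol
From the 2:5 ratio, n(MnO4^-) in the aliquot = 2/5 × 3.56 × 10^-4 = 1.42 × 10^-4 mol
[MnO4^-]_dilute = 1.42 × 10^-4 / 0.00987 = 0.0144 mol/L
[MnO4^-]_original = 0.0144 × 250.0/25.6 = 0.141 mol/L

0.141 mol/L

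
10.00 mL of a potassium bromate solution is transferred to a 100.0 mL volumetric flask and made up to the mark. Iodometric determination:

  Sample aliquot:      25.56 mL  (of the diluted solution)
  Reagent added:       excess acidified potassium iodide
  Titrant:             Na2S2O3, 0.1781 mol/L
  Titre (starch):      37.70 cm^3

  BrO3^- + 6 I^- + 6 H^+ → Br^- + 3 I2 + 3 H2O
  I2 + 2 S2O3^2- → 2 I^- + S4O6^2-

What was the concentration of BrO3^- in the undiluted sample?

0.4378 mol/L

n(S2O3^2-) = 0.03770 × 0.1781 = 6.714 × 10^-3 mol
n(I2) = n(S2O3^2-)/2 = 3.357 × 10^-3 mol
From the 1:3 ratio, n(BrO3^-) in the aliquot = 1/3 × 3.357 × 10^-3 = 1.119 × 10^-3 mol
[BrO3^-]_dilute = 1.119 × 10^-3 / 0.02556 = 0.04378 mol/L
[BrO3^-]_original = 0.04378 × 100.0/10.00 = 0.4378 mol/L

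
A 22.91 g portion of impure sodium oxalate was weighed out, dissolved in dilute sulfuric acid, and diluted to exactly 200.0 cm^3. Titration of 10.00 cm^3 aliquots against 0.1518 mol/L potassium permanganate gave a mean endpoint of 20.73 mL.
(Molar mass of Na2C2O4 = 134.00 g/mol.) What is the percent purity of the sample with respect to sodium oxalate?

2 MnO4^- + 5 C2O4^2- + 16 H^+ → 2 Mn^2+ + 10 CO2 + 8 H2O
n(KMnO4) per titration = 0.02073 × 0.1518 = 3.147 × 10^-3 mol
From the 5:2 ratio, n(Na2C2O4) in each aliquot = 5/2 × 3.147 × 10^-3 = 7.867 × 10^-3 mol
n(Na2C2O4) in the whole flask = 7.867 × 10^-3 × 200.0/10.00 = 0.1573 mol
mass of Na2C2O4 = 0.1573 × 134.00 = 21.08 g
% Na2C2O4 = 21.08 / 22.91 × 100 = 92.03 %

92.03 %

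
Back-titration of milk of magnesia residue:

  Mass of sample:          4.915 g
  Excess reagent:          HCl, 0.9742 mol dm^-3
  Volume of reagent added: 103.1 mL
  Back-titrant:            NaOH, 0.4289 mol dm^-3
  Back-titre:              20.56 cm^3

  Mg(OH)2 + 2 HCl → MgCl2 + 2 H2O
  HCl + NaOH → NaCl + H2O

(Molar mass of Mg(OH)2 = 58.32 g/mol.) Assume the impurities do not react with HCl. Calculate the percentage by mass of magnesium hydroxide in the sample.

n(HCl) added = 0.1031 × 0.9742 = 0.1004 mol
n(NaOH) used in back-titration = 0.02056 × 0.4289 = 8.818 × 10^-3 mol
n(HCl) left over = 8.818 × 10^-3 mol (1:1 ratio)
n(HCl) consumed by analyte = 0.1004 − 8.818 × 10^-3 = 0.09162 mol
From the 1:2 ratio, n(Mg(OH)2) = 1/2 × 0.09162 = 0.04581 mol
mass of Mg(OH)2 = 0.04581 × 58.32 = 2.672 g
% Mg(OH)2 = 2.672 / 4.915 × 100 = 54.36 %

54.36 %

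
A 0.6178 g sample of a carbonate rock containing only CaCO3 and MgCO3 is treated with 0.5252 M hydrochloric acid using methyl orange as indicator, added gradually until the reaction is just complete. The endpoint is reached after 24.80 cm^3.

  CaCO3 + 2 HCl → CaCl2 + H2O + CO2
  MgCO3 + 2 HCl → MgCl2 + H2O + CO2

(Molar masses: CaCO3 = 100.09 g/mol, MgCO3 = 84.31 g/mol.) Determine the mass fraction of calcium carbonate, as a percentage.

n(HCl) = 0.02480 × 0.5252 = 0.01302 mol
Let x = n(CaCO3), y = n(MgCO3).
Titrant: 2x + 2y = 0.01302;  mass: 100.09x + 84.31y = 0.6178
Solving, x = 4.356 × 10^-3 mol, y = 2.157 × 10^-3 mol
mass of CaCO3 = 4.356 × 10^-3 × 100.09 = 0.4360 g
% CaCO3 = 0.4360 / 0.6178 × 100 = 70.57 %

70.57 %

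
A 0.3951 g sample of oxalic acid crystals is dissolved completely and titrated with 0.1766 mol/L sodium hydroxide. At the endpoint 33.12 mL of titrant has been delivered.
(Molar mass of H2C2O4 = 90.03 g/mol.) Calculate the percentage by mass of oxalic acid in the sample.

H2C2O4 + 2 NaOH → Na2C2O4 + 2 H2O
n(NaOH) = 0.03312 L × 0.1766 mol/L = 5.849 × 10^-3 mol
From the 1:2 ratio, n(H2C2O4) = 1/2 × 5.849 × 10^-3 = 2.924 × 10^-3 mol
mass of H2C2O4 = 2.924 × 10^-3 × 90.03 g/mol = 0.2633 g
% H2C2O4 = 0.2633 / 0.3951 × 100 = 66.64 %

66.64 %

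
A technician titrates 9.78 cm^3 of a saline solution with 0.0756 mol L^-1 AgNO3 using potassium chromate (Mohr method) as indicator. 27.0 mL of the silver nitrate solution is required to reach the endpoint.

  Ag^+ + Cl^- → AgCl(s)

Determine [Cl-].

0.209 mol/L

n(AgNO3) = 0.0270 L × 0.0756 mol/L = 2.04 × 10^-3 mol
n(Cl-) = 2.04 × 10^-3 mol (1:1 mole ratio)
[Cl-] = 2.04 × 10^-3 mol / 0.00978 L = 0.209 mol/L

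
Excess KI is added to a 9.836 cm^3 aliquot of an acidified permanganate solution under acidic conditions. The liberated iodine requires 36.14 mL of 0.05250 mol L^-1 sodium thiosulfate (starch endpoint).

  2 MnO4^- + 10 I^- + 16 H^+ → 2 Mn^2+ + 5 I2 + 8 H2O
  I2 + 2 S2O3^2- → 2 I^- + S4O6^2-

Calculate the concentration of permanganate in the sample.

n(S2O3^2-) = 0.03614 × 0.05250 = 1.897 × 10^-3 mol
n(I2) = n(S2O3^2-)/2 = 9.487 × 10^-4 mol
From the 2:5 ratio, n(MnO4^-) in the aliquot = 2/5 × 9.487 × 10^-4 = 3.795 × 10^-4 mol
[MnO4^-] = 3.795 × 10^-4 / 0.009836 = 0.03858 mol/L

0.03858 mol/L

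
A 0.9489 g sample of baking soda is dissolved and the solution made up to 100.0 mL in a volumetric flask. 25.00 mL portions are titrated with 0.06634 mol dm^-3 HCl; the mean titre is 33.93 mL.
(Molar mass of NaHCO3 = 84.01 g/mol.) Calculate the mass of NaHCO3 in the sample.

0.7564 g

NaHCO3 + HCl → NaCl + H2O + CO2
n(HCl) per titration = 0.03393 × 0.06634 = 2.251 × 10^-3 mol
n(NaHCO3) in each aliquot = 2.251 × 10^-3 mol (1:1 ratio)
n(NaHCO3) in the whole flask = 2.251 × 10^-3 × 100.0/25.00 = 9.004 × 10^-3 mol
mass of NaHCO3 = 9.004 × 10^-3 × 84.01 = 0.7564 g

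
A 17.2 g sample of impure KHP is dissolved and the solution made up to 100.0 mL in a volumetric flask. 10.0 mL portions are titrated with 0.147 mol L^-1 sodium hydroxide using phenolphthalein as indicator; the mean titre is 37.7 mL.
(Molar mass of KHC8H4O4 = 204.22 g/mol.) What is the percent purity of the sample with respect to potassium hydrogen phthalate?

65.8 %

KHC8H4O4 + NaOH → KNaC8H4O4 + H2O
n(NaOH) per titration = 0.0377 × 0.147 = 5.54 × 10^-3 mol
n(KHC8H4O4) in each aliquot = 5.54 × 10^-3 mol (1:1 ratio)
n(KHC8H4O4) in the whole flask = 5.54 × 10^-3 × 100.0/10.0 = 0.0554 mol
mass of KHC8H4O4 = 0.0554 × 204.22 = 11.3 g
% KHC8H4O4 = 11.3 / 17.2 × 100 = 65.8 %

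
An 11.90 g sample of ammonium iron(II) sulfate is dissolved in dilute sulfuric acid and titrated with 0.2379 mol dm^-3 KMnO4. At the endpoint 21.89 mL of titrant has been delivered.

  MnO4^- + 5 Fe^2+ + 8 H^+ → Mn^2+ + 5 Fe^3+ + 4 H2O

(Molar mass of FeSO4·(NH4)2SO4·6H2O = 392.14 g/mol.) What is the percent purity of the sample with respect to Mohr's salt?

n(KMnO4) = 0.02189 L × 0.2379 mol/L = 5.208 × 10^-3 mol
From the 5:1 ratio, n(FeSO4·(NH4)2SO4·6H2O) = 5/1 × 5.208 × 10^-3 = 0.02604 mol
mass of FeSO4·(NH4)2SO4·6H2O = 0.02604 × 392.14 g/mol = 10.21 g
% FeSO4·(NH4)2SO4·6H2O = 10.21 / 11.90 × 100 = 85.80 %

85.80 %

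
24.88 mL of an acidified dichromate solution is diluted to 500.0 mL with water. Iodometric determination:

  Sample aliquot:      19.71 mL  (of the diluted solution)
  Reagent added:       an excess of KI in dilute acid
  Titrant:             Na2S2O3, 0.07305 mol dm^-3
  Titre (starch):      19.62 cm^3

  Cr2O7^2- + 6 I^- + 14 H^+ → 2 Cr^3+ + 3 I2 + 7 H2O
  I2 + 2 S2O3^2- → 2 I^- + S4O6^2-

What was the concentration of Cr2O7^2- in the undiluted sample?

0.2436 mol/L

n(S2O3^2-) = 0.01962 × 0.07305 = 1.433 × 10^-3 mol
n(I2) = n(S2O3^2-)/2 = 7.166 × 10^-4 mol
From the 1:3 ratio, n(Cr2O7^2-) in the aliquot = 1/3 × 7.166 × 10^-4 = 2.389 × 10^-4 mol
[Cr2O7^2-]_dilute = 2.389 × 10^-4 / 0.01971 = 0.01212 mol/L
[Cr2O7^2-]_original = 0.01212 × 500.0/24.88 = 0.2436 mol/L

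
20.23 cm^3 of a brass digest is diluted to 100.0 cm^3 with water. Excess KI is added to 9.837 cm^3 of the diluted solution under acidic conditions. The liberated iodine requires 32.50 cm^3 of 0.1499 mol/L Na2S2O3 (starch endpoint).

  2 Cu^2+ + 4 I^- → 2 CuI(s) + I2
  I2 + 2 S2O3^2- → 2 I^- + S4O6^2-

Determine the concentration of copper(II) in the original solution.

2.448 mol/L

n(S2O3^2-) = 0.03250 × 0.1499 = 4.872 × 10^-3 mol
n(I2) = n(S2O3^2-)/2 = 2.436 × 10^-3 mol
From the 2:1 ratio, n(Cu2+) in the aliquot = 2/1 × 2.436 × 10^-3 = 4.872 × 10^-3 mol
[Cu2+]_dilute = 4.872 × 10^-3 / 0.009837 = 0.4952 mol/L
[Cu2+]_original = 0.4952 × 100.0/20.23 = 2.448 mol/L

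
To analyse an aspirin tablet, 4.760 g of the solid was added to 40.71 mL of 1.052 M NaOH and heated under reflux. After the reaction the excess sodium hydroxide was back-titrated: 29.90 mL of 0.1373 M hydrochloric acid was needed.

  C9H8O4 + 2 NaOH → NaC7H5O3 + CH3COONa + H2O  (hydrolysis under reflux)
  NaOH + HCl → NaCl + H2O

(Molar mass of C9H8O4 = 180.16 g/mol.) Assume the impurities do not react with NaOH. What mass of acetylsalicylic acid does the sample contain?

3.488 g

n(NaOH) added = 0.04071 × 1.052 = 0.04283 mol
n(HCl) used in back-titration = 0.02990 × 0.1373 = 4.105 × 10^-3 mol
n(NaOH) left over = 4.105 × 10^-3 mol (1:1 ratio)
n(NaOH) consumed by analyte = 0.04283 − 4.105 × 10^-3 = 0.03872 mol
From the 1:2 ratio, n(C9H8O4) = 1/2 × 0.03872 = 0.01936 mol
mass of C9H8O4 = 0.01936 × 180.16 = 3.488 g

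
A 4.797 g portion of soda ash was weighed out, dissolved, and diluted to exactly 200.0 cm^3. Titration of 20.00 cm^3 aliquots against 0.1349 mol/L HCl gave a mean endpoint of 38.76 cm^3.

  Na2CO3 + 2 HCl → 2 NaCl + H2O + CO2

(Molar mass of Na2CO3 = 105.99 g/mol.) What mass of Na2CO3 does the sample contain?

n(HCl) per titration = 0.03876 × 0.1349 = 5.229 × 10^-3 mol
From the 1:2 ratio, n(Na2CO3) in each aliquot = 1/2 × 5.229 × 10^-3 = 2.614 × 10^-3 mol
n(Na2CO3) in the whole flask = 2.614 × 10^-3 × 200.0/20.00 = 0.02614 mol
mass of Na2CO3 = 0.02614 × 105.99 = 2.771 g

2.771 g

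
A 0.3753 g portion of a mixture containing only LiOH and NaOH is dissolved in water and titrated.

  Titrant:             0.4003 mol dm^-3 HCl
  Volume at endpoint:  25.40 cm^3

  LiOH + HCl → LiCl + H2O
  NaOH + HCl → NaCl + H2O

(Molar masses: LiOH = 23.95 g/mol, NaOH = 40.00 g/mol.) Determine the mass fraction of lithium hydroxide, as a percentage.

12.49 %

n(HCl) = 0.02540 × 0.4003 = 0.01017 mol
Let x = n(LiOH), y = n(NaOH).
Titrant: 1x + 1y = 0.01017;  mass: 23.95x + 40.00y = 0.3753
Solving, x = 1.957 × 10^-3 mol, y = 8.211 × 10^-3 mol
mass of LiOH = 1.957 × 10^-3 × 23.95 = 0.04686 g
% LiOH = 0.04686 / 0.3753 × 100 = 12.49 %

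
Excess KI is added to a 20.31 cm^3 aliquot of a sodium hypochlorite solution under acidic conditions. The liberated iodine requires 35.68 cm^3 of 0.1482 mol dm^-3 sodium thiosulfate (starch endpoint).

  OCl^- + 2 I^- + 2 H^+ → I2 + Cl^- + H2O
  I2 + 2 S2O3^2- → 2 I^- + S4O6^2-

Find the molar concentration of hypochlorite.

n(S2O3^2-) = 0.03568 × 0.1482 = 5.288 × 10^-3 mol
n(I2) = n(S2O3^2-)/2 = 2.644 × 10^-3 mol
n(OCl^-) in the aliquot = 2.644 × 10^-3 mol (1:1 ratio)
[OCl^-] = 2.644 × 10^-3 / 0.02031 = 0.1302 mol/L

0.1302 mol/L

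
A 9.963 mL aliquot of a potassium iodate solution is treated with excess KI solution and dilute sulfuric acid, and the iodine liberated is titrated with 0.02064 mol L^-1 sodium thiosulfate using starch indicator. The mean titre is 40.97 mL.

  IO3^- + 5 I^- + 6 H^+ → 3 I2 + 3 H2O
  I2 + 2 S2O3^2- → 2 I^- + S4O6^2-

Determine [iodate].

n(S2O3^2-) = 0.04097 × 0.02064 = 8.456 × 10^-4 mol
n(I2) = n(S2O3^2-)/2 = 4.228 × 10^-4 mol
From the 1:3 ratio, n(IO3^-) in the aliquot = 1/3 × 4.228 × 10^-4 = 1.409 × 10^-4 mol
[IO3^-] = 1.409 × 10^-4 / 0.009963 = 0.01415 mol/L

0.01415 mol/L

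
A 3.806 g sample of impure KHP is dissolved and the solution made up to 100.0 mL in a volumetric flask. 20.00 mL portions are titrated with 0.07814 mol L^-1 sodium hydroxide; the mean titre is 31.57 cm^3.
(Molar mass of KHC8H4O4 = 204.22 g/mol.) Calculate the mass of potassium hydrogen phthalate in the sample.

KHC8H4O4 + NaOH → KNaC8H4O4 + H2O
n(NaOH) per titration = 0.03157 × 0.07814 = 2.467 × 10^-3 mol
n(KHC8H4O4) in each aliquot = 2.467 × 10^-3 mol (1:1 ratio)
n(KHC8H4O4) in the whole flask = 2.467 × 10^-3 × 100.0/20.00 = 0.01233 mol
mass of KHC8H4O4 = 0.01233 × 204.22 = 2.519 g

2.519 g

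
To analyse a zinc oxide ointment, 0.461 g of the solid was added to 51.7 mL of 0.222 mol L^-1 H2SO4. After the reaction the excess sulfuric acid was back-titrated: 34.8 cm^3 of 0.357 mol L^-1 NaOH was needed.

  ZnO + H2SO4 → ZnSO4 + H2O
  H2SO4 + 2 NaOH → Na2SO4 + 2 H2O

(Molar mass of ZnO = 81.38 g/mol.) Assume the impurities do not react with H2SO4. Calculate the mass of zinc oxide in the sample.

0.429 g

n(H2SO4) added = 0.0517 × 0.222 = 0.0115 mol
n(NaOH) used in back-titration = 0.0348 × 0.357 = 0.0124 mol
From the 1:2 ratio, n(H2SO4) left over = 1/2 × 0.0124 = 6.21 × 10^-3 mol
n(H2SO4) consumed by analyte = 0.0115 − 6.21 × 10^-3 = 5.27 × 10^-3 mol
n(ZnO) = 5.27 × 10^-3 mol (1:1 ratio)
mass of ZnO = 5.27 × 10^-3 × 81.38 = 0.429 g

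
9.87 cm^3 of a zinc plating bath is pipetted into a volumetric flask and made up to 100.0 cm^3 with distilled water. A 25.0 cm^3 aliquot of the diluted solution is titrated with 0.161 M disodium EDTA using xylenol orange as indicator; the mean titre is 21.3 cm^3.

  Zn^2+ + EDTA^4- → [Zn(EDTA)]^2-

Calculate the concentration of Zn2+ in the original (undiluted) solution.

1.39 M

n(EDTA) = 0.0213 × 0.161 = 3.43 × 10^-3 mol
n(Zn2+) in the aliquot = 3.43 × 10^-3 mol (1:1 ratio)
[Zn2+]_dilute = 3.43 × 10^-3 / 0.0250 = 0.137 mol/L
Dilution factor = 100.0 / 9.87 = 10.13
[Zn2+]_stock = 0.137 × 10.13 = 1.39 mol/L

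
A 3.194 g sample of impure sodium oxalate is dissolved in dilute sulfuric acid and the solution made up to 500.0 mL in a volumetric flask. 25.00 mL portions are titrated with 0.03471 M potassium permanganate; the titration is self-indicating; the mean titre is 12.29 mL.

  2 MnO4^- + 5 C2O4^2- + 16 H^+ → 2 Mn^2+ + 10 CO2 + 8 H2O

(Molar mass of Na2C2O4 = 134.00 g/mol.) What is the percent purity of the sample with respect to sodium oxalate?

n(KMnO4) per titration = 0.01229 × 0.03471 = 4.266 × 10^-4 mol
From the 5:2 ratio, n(Na2C2O4) in each aliquot = 5/2 × 4.266 × 10^-4 = 1.066 × 10^-3 mol
n(Na2C2O4) in the whole flask = 1.066 × 10^-3 × 500.0/25.00 = 0.02133 mol
mass of Na2C2O4 = 0.02133 × 134.00 = 2.858 g
% Na2C2O4 = 2.858 / 3.194 × 100 = 89.48 %

89.48 %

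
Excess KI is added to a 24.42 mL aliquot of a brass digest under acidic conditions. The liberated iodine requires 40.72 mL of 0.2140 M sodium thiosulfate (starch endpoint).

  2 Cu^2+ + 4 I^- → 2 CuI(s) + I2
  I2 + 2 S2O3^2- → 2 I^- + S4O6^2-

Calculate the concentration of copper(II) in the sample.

n(S2O3^2-) = 0.04072 × 0.2140 = 8.714 × 10^-3 mol
n(I2) = n(S2O3^2-)/2 = 4.357 × 10^-3 mol
From the 2:1 ratio, n(Cu2+) in the aliquot = 2/1 × 4.357 × 10^-3 = 8.714 × 10^-3 mol
[Cu2+] = 8.714 × 10^-3 / 0.02442 = 0.3568 mol/L

0.3568 M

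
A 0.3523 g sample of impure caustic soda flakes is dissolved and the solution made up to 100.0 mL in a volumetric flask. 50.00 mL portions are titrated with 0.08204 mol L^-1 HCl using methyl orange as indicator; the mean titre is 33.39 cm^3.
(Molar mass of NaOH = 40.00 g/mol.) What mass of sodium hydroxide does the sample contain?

NaOH + HCl → NaCl + H2O
n(HCl) per titration = 0.03339 × 0.08204 = 2.739 × 10^-3 mol
n(NaOH) in each aliquot = 2.739 × 10^-3 mol (1:1 ratio)
n(NaOH) in the whole flask = 2.739 × 10^-3 × 100.0/50.00 = 5.479 × 10^-3 mol
mass of NaOH = 5.479 × 10^-3 × 40.00 = 0.2191 g

0.2191 g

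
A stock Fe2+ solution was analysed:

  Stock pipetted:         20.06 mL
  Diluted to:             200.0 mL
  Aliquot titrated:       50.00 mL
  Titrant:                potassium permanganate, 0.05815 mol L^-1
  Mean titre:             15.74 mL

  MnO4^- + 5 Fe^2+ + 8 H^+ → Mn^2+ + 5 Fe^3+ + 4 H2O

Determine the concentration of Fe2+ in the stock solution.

0.9125 mol/L

n(KMnO4) = 0.01574 × 0.05815 = 9.153 × 10^-4 mol
From the 5:1 ratio, n(Fe2+) in the aliquot = 5/1 × 9.153 × 10^-4 = 4.576 × 10^-3 mol
[Fe2+]_dilute = 4.576 × 10^-3 / 0.05000 = 0.09153 mol/L
Dilution factor = 200.0 / 20.06 = 9.970
[Fe2+]_stock = 0.09153 × 9.970 = 0.9125 mol/L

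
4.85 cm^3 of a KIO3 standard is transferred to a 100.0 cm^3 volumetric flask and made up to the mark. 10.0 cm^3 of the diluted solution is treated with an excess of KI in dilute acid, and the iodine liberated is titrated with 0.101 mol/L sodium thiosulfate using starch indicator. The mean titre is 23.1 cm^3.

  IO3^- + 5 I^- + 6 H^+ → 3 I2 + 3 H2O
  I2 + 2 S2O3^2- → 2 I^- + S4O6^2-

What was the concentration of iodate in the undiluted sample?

n(S2O3^2-) = 0.0231 × 0.101 = 2.33 × 10^-3 mol
n(I2) = n(S2O3^2-)/2 = 1.17 × 10^-3 mol
From the 1:3 ratio, n(IO3^-) in the aliquot = 1/3 × 1.17 × 10^-3 = 3.89 × 10^-4 mol
[IO3^-]_dilute = 3.89 × 10^-4 / 0.0100 = 0.0389 mol/L
[IO3^-]_original = 0.0389 × 100.0/4.85 = 0.802 mol/L

0.802 mol/L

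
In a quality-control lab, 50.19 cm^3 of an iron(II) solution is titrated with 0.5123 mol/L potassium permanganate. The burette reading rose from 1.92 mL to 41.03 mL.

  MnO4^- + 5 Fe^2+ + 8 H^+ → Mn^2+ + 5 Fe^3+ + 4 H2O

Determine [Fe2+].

1.996 mol/L

n(KMnO4) = 0.03911 L × 0.5123 mol/L = 0.02004 mol
From the 5:1 mole ratio, n(Fe2+) = 5/1 × 0.02004 = 0.1002 mol
[Fe2+] = 0.1002 mol / 0.05019 L = 1.996 mol/L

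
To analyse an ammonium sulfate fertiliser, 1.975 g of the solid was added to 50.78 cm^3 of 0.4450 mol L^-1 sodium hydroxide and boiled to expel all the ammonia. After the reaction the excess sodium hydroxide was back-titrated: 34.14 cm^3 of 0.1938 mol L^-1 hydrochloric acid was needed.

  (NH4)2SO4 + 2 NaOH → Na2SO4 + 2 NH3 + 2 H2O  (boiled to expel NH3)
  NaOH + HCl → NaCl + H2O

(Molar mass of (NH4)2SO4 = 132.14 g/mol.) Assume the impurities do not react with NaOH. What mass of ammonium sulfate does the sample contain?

1.056 g

n(NaOH) added = 0.05078 × 0.4450 = 0.02260 mol
n(HCl) used in back-titration = 0.03414 × 0.1938 = 6.616 × 10^-3 mol
n(NaOH) left over = 6.616 × 10^-3 mol (1:1 ratio)
n(NaOH) consumed by analyte = 0.02260 − 6.616 × 10^-3 = 0.01598 mol
From the 1:2 ratio, n((NH4)2SO4) = 1/2 × 0.01598 = 7.990 × 10^-3 mol
mass of (NH4)2SO4 = 7.990 × 10^-3 × 132.14 = 1.056 g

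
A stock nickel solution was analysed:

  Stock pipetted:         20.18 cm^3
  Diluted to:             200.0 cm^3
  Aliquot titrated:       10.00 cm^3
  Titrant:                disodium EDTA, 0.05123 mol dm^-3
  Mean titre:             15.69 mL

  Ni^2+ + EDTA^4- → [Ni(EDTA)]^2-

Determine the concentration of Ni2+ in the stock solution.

0.7966 mol/L

n(EDTA) = 0.01569 × 0.05123 = 8.038 × 10^-4 mol
n(Ni2+) in the aliquot = 8.038 × 10^-4 mol (1:1 ratio)
[Ni2+]_dilute = 8.038 × 10^-4 / 0.01000 = 0.08038 mol/L
Dilution factor = 200.0 / 20.18 = 9.911
[Ni2+]_stock = 0.08038 × 9.911 = 0.7966 mol/L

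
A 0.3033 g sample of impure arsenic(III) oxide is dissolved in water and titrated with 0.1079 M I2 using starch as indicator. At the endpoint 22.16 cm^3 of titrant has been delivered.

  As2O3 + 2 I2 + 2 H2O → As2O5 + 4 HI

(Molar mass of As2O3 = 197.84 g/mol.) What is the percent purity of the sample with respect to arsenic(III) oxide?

n(I2) = 0.02216 L × 0.1079 mol/L = 2.391 × 10^-3 mol
From the 1:2 ratio, n(As2O3) = 1/2 × 2.391 × 10^-3 = 1.196 × 10^-3 mol
mass of As2O3 = 1.196 × 10^-3 × 197.84 g/mol = 0.2365 g
% As2O3 = 0.2365 / 0.3033 × 100 = 77.98 %

77.98 %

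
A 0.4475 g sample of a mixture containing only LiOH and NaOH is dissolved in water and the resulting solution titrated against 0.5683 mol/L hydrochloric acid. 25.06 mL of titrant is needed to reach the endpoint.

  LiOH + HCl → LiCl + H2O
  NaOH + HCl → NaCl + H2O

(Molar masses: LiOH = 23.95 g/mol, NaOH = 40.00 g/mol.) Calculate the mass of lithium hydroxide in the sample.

0.1823 g

n(HCl) = 0.02506 × 0.5683 = 0.01424 mol
Let x = n(LiOH), y = n(NaOH).
Titrant: 1x + 1y = 0.01424;  mass: 23.95x + 40.00y = 0.4475
Solving, x = 7.611 × 10^-3 mol, y = 6.630 × 10^-3 mol
mass of LiOH = 7.611 × 10^-3 × 23.95 = 0.1823 g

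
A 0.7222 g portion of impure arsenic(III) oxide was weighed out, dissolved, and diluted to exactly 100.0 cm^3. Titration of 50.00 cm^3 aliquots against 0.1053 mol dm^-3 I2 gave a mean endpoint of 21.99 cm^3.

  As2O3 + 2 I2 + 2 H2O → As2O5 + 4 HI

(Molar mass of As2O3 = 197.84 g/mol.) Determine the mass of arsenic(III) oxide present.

0.4581 g

n(I2) per titration = 0.02199 × 0.1053 = 2.316 × 10^-3 mol
From the 1:2 ratio, n(As2O3) in each aliquot = 1/2 × 2.316 × 10^-3 = 1.158 × 10^-3 mol
n(As2O3) in the whole flask = 1.158 × 10^-3 × 100.0/50.00 = 2.316 × 10^-3 mol
mass of As2O3 = 2.316 × 10^-3 × 197.84 = 0.4581 g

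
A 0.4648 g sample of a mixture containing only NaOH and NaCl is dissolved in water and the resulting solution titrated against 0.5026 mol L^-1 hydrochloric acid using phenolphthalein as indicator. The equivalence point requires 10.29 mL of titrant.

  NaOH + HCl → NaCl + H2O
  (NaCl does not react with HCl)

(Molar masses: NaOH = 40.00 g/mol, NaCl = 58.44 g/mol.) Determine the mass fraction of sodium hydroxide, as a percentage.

44.51 %

n(HCl) = 0.01029 × 0.5026 = 5.172 × 10^-3 mol
Let x = n(NaOH), y = n(NaCl).
Titrant: 1x = 5.172 × 10^-3;  mass: 40.00x + 58.44y = 0.4648
Solving, x = 5.172 × 10^-3 mol, y = 4.414 × 10^-3 mol
mass of NaOH = 5.172 × 10^-3 × 40.00 = 0.2069 g
% NaOH = 0.2069 / 0.4648 × 100 = 44.51 %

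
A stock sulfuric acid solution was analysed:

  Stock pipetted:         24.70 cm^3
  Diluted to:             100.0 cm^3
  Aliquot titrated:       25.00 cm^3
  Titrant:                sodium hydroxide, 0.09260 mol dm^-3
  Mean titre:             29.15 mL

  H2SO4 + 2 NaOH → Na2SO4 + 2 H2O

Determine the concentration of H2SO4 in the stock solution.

0.2186 mol/L

n(NaOH) = 0.02915 × 0.09260 = 2.699 × 10^-3 mol
From the 1:2 ratio, n(H2SO4) in the aliquot = 1/2 × 2.699 × 10^-3 = 1.350 × 10^-3 mol
[H2SO4]_dilute = 1.350 × 10^-3 / 0.02500 = 0.05399 mol/L
Dilution factor = 100.0 / 24.70 = 4.049
[H2SO4]_stock = 0.05399 × 4.049 = 0.2186 mol/L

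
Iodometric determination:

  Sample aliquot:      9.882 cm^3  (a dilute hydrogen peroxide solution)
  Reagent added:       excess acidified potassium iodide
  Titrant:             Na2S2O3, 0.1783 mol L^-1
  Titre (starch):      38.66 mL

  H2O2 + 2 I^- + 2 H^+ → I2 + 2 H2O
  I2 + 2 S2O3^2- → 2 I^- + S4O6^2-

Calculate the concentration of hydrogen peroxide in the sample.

n(S2O3^2-) = 0.03866 × 0.1783 = 6.893 × 10^-3 mol
n(I2) = n(S2O3^2-)/2 = 3.447 × 10^-3 mol
n(H2O2) in the aliquot = 3.447 × 10^-3 mol (1:1 ratio)
[H2O2] = 3.447 × 10^-3 / 0.009882 = 0.3488 mol/L

0.3488 mol/L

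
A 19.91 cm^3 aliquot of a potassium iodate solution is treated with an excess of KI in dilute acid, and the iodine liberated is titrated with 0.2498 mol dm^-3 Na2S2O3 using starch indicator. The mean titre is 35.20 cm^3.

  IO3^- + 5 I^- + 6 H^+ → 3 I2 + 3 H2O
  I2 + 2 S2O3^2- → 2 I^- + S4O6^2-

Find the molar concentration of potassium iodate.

0.07361 mol/L

n(S2O3^2-) = 0.03520 × 0.2498 = 8.793 × 10^-3 mol
n(I2) = n(S2O3^2-)/2 = 4.396 × 10^-3 mol
From the 1:3 ratio, n(IO3^-) in the aliquot = 1/3 × 4.396 × 10^-3 = 1.465 × 10^-3 mol
[IO3^-] = 1.465 × 10^-3 / 0.01991 = 0.07361 mol/L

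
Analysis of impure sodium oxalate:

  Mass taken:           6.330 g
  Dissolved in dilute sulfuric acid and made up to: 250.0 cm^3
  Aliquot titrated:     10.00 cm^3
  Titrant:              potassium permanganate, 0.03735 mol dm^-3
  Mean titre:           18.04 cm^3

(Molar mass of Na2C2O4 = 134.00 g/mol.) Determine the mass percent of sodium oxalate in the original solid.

2 MnO4^- + 5 C2O4^2- + 16 H^+ → 2 Mn^2+ + 10 CO2 + 8 H2O
n(KMnO4) per titration = 0.01804 × 0.03735 = 6.738 × 10^-4 mol
From the 5:2 ratio, n(Na2C2O4) in each aliquot = 5/2 × 6.738 × 10^-4 = 1.684 × 10^-3 mol
n(Na2C2O4) in the whole flask = 1.684 × 10^-3 × 250.0/10.00 = 0.04211 mol
mass of Na2C2O4 = 0.04211 × 134.00 = 5.643 g
% Na2C2O4 = 5.643 / 6.330 × 100 = 89.15 %

89.15 %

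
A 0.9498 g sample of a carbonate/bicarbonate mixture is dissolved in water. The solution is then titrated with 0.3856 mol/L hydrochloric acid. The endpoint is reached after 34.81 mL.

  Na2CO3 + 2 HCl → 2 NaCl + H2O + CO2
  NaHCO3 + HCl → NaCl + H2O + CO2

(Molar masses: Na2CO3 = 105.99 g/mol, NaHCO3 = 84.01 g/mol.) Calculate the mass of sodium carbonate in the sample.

0.3039 g

n(HCl) = 0.03481 × 0.3856 = 0.01342 mol
Let x = n(Na2CO3), y = n(NaHCO3).
Titrant: 2x + 1y = 0.01342;  mass: 105.99x + 84.01y = 0.9498
Solving, x = 2.867 × 10^-3 mol, y = 7.689 × 10^-3 mol
mass of Na2CO3 = 2.867 × 10^-3 × 105.99 = 0.3039 g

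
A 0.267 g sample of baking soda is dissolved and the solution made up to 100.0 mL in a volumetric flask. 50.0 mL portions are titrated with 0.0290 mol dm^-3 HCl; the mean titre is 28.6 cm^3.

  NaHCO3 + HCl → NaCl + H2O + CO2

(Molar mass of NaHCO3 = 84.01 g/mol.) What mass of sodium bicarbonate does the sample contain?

0.139 g

n(HCl) per titration = 0.0286 × 0.0290 = 8.29 × 10^-4 mol
n(NaHCO3) in each aliquot = 8.29 × 10^-4 mol (1:1 ratio)
n(NaHCO3) in the whole flask = 8.29 × 10^-4 × 100.0/50.0 = 1.66 × 10^-3 mol
mass of NaHCO3 = 1.66 × 10^-3 × 84.01 = 0.139 g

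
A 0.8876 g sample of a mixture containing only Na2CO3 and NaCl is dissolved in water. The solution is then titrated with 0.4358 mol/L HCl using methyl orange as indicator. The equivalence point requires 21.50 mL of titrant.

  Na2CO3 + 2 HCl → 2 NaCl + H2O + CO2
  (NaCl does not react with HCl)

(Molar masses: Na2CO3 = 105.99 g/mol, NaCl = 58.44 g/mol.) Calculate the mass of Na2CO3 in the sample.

n(HCl) = 0.02150 × 0.4358 = 9.370 × 10^-3 mol
Let x = n(Na2CO3), y = n(NaCl).
Titrant: 2x = 9.370 × 10^-3;  mass: 105.99x + 58.44y = 0.8876
Solving, x = 4.685 × 10^-3 mol, y = 6.692 × 10^-3 mol
mass of Na2CO3 = 4.685 × 10^-3 × 105.99 = 0.4965 g

0.4965 g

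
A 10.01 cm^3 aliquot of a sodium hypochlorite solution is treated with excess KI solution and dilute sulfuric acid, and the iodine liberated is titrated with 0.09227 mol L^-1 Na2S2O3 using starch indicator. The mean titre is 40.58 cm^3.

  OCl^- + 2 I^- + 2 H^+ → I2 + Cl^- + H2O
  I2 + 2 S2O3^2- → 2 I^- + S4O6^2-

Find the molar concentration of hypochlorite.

n(S2O3^2-) = 0.04058 × 0.09227 = 3.744 × 10^-3 mol
n(I2) = n(S2O3^2-)/2 = 1.872 × 10^-3 mol
n(OCl^-) in the aliquot = 1.872 × 10^-3 mol (1:1 ratio)
[OCl^-] = 1.872 × 10^-3 / 0.01001 = 0.1870 mol/L

0.1870 mol/L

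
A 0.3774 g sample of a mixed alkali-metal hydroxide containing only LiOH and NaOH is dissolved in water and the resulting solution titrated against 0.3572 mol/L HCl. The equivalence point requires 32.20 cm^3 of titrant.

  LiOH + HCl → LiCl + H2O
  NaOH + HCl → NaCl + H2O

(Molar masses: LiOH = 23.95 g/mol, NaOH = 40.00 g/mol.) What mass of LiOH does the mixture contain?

0.1234 g

n(HCl) = 0.03220 × 0.3572 = 0.01150 mol
Let x = n(LiOH), y = n(NaOH).
Titrant: 1x + 1y = 0.01150;  mass: 23.95x + 40.00y = 0.3774
Solving, x = 5.151 × 10^-3 mol, y = 6.351 × 10^-3 mol
mass of LiOH = 5.151 × 10^-3 × 23.95 = 0.1234 g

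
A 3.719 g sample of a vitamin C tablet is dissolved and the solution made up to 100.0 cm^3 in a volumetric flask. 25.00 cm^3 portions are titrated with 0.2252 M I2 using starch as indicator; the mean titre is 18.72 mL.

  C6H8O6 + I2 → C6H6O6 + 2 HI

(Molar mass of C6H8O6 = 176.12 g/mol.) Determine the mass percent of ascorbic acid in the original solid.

79.86 %

n(I2) per titration = 0.01872 × 0.2252 = 4.216 × 10^-3 mol
n(C6H8O6) in each aliquot = 4.216 × 10^-3 mol (1:1 ratio)
n(C6H8O6) in the whole flask = 4.216 × 10^-3 × 100.0/25.00 = 0.01686 mol
mass of C6H8O6 = 0.01686 × 176.12 = 2.970 g
% C6H8O6 = 2.970 / 3.719 × 100 = 79.86 %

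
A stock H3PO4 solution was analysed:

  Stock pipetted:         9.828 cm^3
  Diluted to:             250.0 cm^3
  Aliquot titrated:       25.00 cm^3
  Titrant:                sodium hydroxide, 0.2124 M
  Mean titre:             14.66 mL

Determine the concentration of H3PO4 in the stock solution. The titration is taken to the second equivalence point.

1.584 M

H3PO4 + 2 NaOH → Na2HPO4 + 2 H2O
n(NaOH) = 0.01466 × 0.2124 = 3.114 × 10^-3 mol
From the 1:2 ratio, n(H3PO4) in the aliquot = 1/2 × 3.114 × 10^-3 = 1.557 × 10^-3 mol
[H3PO4]_dilute = 1.557 × 10^-3 / 0.02500 = 0.06228 mol/L
Dilution factor = 250.0 / 9.828 = 25.44
[H3PO4]_stock = 0.06228 × 25.44 = 1.584 mol/L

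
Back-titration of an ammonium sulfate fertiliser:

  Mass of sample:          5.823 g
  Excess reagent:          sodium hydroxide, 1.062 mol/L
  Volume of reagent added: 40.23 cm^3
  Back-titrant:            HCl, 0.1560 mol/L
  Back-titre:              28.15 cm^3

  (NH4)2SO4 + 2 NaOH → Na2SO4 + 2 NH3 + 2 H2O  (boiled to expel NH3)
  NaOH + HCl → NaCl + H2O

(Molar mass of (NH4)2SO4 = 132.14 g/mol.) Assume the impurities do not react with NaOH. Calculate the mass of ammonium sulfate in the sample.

2.533 g

n(NaOH) added = 0.04023 × 1.062 = 0.04272 mol
n(HCl) used in back-titration = 0.02815 × 0.1560 = 4.391 × 10^-3 mol
n(NaOH) left over = 4.391 × 10^-3 mol (1:1 ratio)
n(NaOH) consumed by analyte = 0.04272 − 4.391 × 10^-3 = 0.03833 mol
From the 1:2 ratio, n((NH4)2SO4) = 1/2 × 0.03833 = 0.01917 mol
mass of (NH4)2SO4 = 0.01917 × 132.14 = 2.533 g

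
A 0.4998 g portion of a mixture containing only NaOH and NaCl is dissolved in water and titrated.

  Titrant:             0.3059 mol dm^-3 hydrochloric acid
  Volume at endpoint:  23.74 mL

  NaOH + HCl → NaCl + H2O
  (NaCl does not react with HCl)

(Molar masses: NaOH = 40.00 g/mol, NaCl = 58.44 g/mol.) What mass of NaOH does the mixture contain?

n(HCl) = 0.02374 × 0.3059 = 7.262 × 10^-3 mol
Let x = n(NaOH), y = n(NaCl).
Titrant: 1x = 7.262 × 10^-3;  mass: 40.00x + 58.44y = 0.4998
Solving, x = 7.262 × 10^-3 mol, y = 3.582 × 10^-3 mol
mass of NaOH = 7.262 × 10^-3 × 40.00 = 0.2905 g

0.2905 g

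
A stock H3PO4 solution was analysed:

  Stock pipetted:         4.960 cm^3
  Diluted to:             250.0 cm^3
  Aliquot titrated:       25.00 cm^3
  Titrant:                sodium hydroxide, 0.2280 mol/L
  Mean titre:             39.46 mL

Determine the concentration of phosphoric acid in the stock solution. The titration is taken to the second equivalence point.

H3PO4 + 2 NaOH → Na2HPO4 + 2 H2O
n(NaOH) = 0.03946 × 0.2280 = 8.997 × 10^-3 mol
From the 1:2 ratio, n(H3PO4) in the aliquot = 1/2 × 8.997 × 10^-3 = 4.498 × 10^-3 mol
[H3PO4]_dilute = 4.498 × 10^-3 / 0.02500 = 0.1799 mol/L
Dilution factor = 250.0 / 4.960 = 50.40
[H3PO4]_stock = 0.1799 × 50.40 = 9.069 mol/L

9.069 mol/L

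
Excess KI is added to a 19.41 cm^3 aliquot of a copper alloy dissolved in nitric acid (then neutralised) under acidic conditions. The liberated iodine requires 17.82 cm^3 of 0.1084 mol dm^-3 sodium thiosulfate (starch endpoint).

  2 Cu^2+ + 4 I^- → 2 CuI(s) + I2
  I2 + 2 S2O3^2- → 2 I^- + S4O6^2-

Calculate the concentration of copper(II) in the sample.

n(S2O3^2-) = 0.01782 × 0.1084 = 1.932 × 10^-3 mol
n(I2) = n(S2O3^2-)/2 = 9.658 × 10^-4 mol
From the 2:1 ratio, n(Cu2+) in the aliquot = 2/1 × 9.658 × 10^-4 = 1.932 × 10^-3 mol
[Cu2+] = 1.932 × 10^-3 / 0.01941 = 0.09952 mol/L

0.09952 mol/L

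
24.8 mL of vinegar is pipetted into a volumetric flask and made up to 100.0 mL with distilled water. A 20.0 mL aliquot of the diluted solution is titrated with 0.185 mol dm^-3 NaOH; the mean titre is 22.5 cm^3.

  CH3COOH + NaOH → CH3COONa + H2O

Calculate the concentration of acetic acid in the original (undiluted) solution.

n(NaOH) = 0.0225 × 0.185 = 4.16 × 10^-3 mol
n(CH3COOH) in the aliquot = 4.16 × 10^-3 mol (1:1 ratio)
[CH3COOH]_dilute = 4.16 × 10^-3 / 0.0200 = 0.208 mol/L
Dilution factor = 100.0 / 24.8 = 4.032
[CH3COOH]_stock = 0.208 × 4.032 = 0.839 mol/L

0.839 mol/L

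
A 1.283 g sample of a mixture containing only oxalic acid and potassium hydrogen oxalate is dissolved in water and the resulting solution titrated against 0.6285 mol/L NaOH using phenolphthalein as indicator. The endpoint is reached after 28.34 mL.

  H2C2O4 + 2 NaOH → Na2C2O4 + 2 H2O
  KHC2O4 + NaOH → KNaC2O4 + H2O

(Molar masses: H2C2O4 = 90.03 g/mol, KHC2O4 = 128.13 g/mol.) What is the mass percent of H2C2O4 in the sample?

42.18 %

n(NaOH) = 0.02834 × 0.6285 = 0.01781 mol
Let x = n(H2C2O4), y = n(KHC2O4).
Titrant: 2x + 1y = 0.01781;  mass: 90.03x + 128.13y = 1.283
Solving, x = 6.011 × 10^-3 mol, y = 5.790 × 10^-3 mol
mass of H2C2O4 = 6.011 × 10^-3 × 90.03 = 0.5412 g
% H2C2O4 = 0.5412 / 1.283 × 100 = 42.18 %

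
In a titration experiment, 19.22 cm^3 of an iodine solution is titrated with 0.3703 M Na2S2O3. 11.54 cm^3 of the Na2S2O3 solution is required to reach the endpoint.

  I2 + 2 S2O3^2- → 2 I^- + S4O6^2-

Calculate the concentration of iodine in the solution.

n(Na2S2O3) = 0.01154 L × 0.3703 mol/L = 4.273 × 10^-3 mol
From the 1:2 mole ratio, n(I2) = 1/2 × 4.273 × 10^-3 = 2.137 × 10^-3 mol
[I2] = 2.137 × 10^-3 mol / 0.01922 L = 0.1112 mol/L

0.1112 M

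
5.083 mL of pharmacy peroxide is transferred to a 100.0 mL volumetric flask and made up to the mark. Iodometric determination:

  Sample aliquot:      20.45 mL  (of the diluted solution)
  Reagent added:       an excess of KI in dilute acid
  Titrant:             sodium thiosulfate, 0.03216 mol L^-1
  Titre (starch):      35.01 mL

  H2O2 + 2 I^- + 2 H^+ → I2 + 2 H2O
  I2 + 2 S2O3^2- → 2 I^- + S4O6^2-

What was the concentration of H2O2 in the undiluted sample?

n(S2O3^2-) = 0.03501 × 0.03216 = 1.126 × 10^-3 mol
n(I2) = n(S2O3^2-)/2 = 5.630 × 10^-4 mol
n(H2O2) in the aliquot = 5.630 × 10^-4 mol (1:1 ratio)
[H2O2]_dilute = 5.630 × 10^-4 / 0.02045 = 0.02753 mol/L
[H2O2]_original = 0.02753 × 100.0/5.083 = 0.5416 mol/L

0.5416 mol/L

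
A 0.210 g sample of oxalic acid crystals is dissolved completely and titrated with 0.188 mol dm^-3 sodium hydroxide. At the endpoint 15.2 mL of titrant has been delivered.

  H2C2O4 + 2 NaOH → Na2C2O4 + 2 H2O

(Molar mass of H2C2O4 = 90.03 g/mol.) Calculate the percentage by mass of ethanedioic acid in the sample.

n(NaOH) = 0.0152 L × 0.188 mol/L = 2.86 × 10^-3 mol
From the 1:2 ratio, n(H2C2O4) = 1/2 × 2.86 × 10^-3 = 1.43 × 10^-3 mol
mass of H2C2O4 = 1.43 × 10^-3 × 90.03 g/mol = 0.129 g
% H2C2O4 = 0.129 / 0.210 × 100 = 61.3 %

61.3 %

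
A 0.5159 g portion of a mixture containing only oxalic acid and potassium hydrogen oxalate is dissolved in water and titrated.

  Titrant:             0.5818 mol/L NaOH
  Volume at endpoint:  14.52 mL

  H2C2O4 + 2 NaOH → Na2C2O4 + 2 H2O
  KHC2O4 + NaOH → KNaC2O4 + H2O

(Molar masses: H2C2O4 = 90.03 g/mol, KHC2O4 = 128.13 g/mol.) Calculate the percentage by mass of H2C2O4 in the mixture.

n(NaOH) = 0.01452 × 0.5818 = 8.448 × 10^-3 mol
Let x = n(H2C2O4), y = n(KHC2O4).
Titrant: 2x + 1y = 8.448 × 10^-3;  mass: 90.03x + 128.13y = 0.5159
Solving, x = 3.408 × 10^-3 mol, y = 1.632 × 10^-3 mol
mass of H2C2O4 = 3.408 × 10^-3 × 90.03 = 0.3068 g
% H2C2O4 = 0.3068 / 0.5159 × 100 = 59.47 %

59.47 %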